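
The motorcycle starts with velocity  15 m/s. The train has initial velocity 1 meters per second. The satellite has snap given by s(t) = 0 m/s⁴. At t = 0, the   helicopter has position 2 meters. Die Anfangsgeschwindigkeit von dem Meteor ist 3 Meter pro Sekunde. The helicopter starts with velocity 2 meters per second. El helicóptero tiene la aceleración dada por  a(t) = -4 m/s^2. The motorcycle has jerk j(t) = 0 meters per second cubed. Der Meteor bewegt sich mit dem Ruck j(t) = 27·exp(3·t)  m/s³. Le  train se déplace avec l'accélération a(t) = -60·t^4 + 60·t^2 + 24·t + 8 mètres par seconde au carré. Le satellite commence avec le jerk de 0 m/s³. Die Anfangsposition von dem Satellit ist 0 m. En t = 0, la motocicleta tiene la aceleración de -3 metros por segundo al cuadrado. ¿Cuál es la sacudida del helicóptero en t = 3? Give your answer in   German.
Um dies zu lösen, müssen wir 1 Ableitung unserer Gleichung für die Beschleunigung a(t) = -4 nehmen. Durch Ableiten von der Beschleunigung erhalten wir den Ruck: j(t) = 0. Wir haben den Ruck j(t) = 0. Durch Einsetzen von t = 3: j(3) = 0.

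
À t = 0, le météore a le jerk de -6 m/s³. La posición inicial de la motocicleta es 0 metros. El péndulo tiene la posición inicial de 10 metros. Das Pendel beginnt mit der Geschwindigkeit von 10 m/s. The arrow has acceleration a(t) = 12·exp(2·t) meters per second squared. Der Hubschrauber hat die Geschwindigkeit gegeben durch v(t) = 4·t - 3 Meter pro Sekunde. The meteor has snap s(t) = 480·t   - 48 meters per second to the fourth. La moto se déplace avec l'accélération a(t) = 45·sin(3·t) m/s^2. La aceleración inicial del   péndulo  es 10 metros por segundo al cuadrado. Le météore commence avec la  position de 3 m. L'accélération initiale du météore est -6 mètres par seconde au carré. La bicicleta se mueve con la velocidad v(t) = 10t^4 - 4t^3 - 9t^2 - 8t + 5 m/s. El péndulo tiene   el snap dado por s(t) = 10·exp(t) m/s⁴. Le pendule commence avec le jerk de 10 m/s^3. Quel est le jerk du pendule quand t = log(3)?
En partant du snap s(t) = 10·exp(t), nous prenons 1 intégrale. En prenant ∫s(t)dt et en appliquant j(0) = 10, nous trouvons j(t) = 10·exp(t). Nous avons le jerk j(t) = 10·exp(t). En substituant t = log(3): j(log(3)) = 30.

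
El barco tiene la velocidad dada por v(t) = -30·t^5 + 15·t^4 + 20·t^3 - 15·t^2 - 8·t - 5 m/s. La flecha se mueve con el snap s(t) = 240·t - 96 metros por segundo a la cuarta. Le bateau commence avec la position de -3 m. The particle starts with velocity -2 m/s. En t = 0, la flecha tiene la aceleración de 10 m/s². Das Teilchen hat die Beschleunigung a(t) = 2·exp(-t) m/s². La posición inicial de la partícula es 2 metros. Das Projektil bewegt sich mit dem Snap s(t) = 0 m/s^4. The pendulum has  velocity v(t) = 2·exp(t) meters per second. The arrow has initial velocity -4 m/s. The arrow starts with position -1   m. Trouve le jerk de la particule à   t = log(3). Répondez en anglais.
To solve this, we need to take 1 derivative of our acceleration equation a(t) = 2·exp(-t). Differentiating acceleration, we get jerk: j(t) = -2·exp(-t). We have jerk j(t) = -2·exp(-t). Substituting t = log(3): j(log(3)) = -2/3.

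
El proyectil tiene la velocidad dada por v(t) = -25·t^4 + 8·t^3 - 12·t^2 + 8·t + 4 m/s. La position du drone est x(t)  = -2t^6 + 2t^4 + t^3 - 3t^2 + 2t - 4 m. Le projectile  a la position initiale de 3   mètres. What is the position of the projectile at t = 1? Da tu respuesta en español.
Partiendo de la velocidad v(t) = -25·t^4 + 8·t^3 - 12·t^2 + 8·t + 4, tomamos 1 integral. Tomando ∫v(t)dt y aplicando x(0) = 3, encontramos x(t) = -5·t^5 + 2·t^4 - 4·t^3 + 4·t^2 + 4·t + 3. De la ecuación de la posición x(t) = -5·t^5 + 2·t^4 - 4·t^3 + 4·t^2 + 4·t + 3, sustituimos t = 1 para obtener x = 4.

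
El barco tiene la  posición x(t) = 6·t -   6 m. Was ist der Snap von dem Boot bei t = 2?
Um dies zu lösen, müssen wir 4 Ableitungen unserer Gleichung für die Position x(t) = 6·t - 6 nehmen. Durch Ableiten von der Position erhalten wir die Geschwindigkeit: v(t) = 6. Durch Ableiten von der Geschwindigkeit erhalten wir die Beschleunigung: a(t) = 0. Die Ableitung von der Beschleunigung ergibt den Ruck: j(t) = 0. Mit d/dt von j(t) finden wir s(t) = 0. Mit s(t) = 0 und Einsetzen von t = 2, finden wir s = 0.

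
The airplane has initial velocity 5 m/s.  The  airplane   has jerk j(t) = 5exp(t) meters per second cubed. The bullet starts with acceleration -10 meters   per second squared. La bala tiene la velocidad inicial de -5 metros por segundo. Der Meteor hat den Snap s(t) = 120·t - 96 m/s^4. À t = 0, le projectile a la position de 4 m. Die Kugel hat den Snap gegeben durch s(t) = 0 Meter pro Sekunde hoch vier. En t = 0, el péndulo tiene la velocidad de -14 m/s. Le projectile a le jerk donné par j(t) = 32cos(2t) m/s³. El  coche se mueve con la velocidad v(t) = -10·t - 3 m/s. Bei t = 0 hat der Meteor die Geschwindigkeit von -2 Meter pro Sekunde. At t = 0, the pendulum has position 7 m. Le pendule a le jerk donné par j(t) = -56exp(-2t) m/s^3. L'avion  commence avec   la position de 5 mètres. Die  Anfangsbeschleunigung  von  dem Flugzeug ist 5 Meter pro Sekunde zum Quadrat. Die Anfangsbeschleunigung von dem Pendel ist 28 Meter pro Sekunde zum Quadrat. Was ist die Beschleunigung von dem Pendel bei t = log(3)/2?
Wir müssen das Integral unserer Gleichung für den Ruck j(t) = -56·exp(-2·t) 1-mal finden. Mit ∫j(t)dt und Anwendung von a(0) = 28, finden wir a(t) = 28·exp(-2·t). Aus der Gleichung für die Beschleunigung a(t) = 28·exp(-2·t), setzen wir t = log(3)/2 ein und erhalten a = 28/3.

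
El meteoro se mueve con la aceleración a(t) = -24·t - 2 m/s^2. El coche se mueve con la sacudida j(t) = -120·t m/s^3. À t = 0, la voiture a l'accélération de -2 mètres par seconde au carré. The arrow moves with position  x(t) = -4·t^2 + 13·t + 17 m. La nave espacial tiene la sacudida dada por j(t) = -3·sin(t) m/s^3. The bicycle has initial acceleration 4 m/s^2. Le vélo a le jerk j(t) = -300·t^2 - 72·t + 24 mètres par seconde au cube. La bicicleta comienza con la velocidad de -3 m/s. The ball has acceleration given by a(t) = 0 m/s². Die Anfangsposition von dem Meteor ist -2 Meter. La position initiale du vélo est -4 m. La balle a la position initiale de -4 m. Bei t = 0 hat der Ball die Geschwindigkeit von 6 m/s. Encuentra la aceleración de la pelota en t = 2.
Usando a(t) = 0 y sustituyendo t = 2, encontramos a = 0.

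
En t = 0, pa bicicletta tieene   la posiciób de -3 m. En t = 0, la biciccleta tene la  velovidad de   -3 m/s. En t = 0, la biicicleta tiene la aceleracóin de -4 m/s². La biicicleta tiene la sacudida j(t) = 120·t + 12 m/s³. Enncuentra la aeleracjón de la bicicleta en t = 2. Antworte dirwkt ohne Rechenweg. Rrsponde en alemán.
Bei t = 2, a = 260.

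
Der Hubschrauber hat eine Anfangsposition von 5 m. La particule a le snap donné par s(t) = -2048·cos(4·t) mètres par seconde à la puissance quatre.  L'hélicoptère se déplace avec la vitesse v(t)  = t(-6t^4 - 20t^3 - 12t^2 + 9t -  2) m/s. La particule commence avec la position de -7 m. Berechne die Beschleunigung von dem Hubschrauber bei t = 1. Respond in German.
Um dies zu lösen, müssen wir 1 Ableitung unserer Gleichung für die Geschwindigkeit v(t) = t·(-6·t^4 - 20·t^3 - 12·t^2 + 9·t - 2) nehmen. Mit d/dt von v(t) finden wir a(t) = -6·t^4 - 20·t^3 - 12·t^2 + t·(-24·t^3 - 60·t^2 - 24·t + 9) + 9·t - 2. Aus der Gleichung für die Beschleunigung a(t) = -6·t^4 - 20·t^3 - 12·t^2 + t·(-24·t^3 - 60·t^2 - 24·t + 9) + 9·t - 2, setzen wir t = 1 ein und erhalten a = -130.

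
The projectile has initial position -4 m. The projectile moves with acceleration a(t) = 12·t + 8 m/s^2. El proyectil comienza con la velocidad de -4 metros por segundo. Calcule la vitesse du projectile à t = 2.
Nous devons intégrer notre équation de l'accélération a(t) = 12·t + 8 1 fois. En intégrant l'accélération et en utilisant la condition initiale v(0) = -4, nous obtenons v(t) = 6·t^2 + 8·t - 4. En utilisant v(t) = 6·t^2 + 8·t - 4 et en substituant t = 2, nous trouvons v = 36.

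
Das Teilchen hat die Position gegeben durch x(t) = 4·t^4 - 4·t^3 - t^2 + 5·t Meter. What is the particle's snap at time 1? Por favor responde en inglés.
To solve this, we need to take 4 derivatives of our position equation x(t) = 4·t^4 - 4·t^3 - t^2 + 5·t. The derivative of position gives velocity: v(t) = 16·t^3 - 12·t^2 - 2·t + 5. Differentiating velocity, we get acceleration: a(t) = 48·t^2 - 24·t - 2. Taking d/dt of a(t), we find j(t) = 96·t - 24. Taking d/dt of j(t), we find s(t) = 96. We have snap s(t) = 96. Substituting t = 1: s(1) = 96.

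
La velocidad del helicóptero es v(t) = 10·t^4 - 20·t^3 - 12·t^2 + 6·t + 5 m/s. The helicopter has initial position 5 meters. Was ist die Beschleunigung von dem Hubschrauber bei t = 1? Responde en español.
Partiendo de la velocidad v(t) = 10·t^4 - 20·t^3 - 12·t^2 + 6·t + 5, tomamos 1 derivada. Derivando la velocidad, obtenemos la aceleración: a(t) = 40·t^3 - 60·t^2 - 24·t + 6. De la ecuación de la aceleración a(t) = 40·t^3 - 60·t^2 - 24·t + 6, sustituimos t = 1 para obtener a = -38.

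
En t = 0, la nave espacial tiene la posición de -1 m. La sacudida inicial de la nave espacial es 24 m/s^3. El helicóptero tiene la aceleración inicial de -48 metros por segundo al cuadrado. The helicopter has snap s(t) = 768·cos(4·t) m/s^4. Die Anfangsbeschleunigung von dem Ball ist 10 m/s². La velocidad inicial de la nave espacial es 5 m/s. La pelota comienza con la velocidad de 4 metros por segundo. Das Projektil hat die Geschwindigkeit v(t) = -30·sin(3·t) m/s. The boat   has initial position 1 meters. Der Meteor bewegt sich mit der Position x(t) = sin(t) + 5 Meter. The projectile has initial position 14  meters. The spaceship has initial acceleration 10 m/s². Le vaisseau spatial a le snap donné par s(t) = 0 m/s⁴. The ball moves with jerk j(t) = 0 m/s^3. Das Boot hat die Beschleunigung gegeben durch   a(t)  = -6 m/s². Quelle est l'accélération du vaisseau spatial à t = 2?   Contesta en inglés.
Starting from snap s(t) = 0, we take 2 integrals. Finding the antiderivative of s(t) and using j(0) = 24: j(t) = 24. Finding the integral of j(t) and using a(0) = 10: a(t) = 24·t + 10. From the given acceleration equation a(t) = 24·t + 10, we substitute t = 2 to get a = 58.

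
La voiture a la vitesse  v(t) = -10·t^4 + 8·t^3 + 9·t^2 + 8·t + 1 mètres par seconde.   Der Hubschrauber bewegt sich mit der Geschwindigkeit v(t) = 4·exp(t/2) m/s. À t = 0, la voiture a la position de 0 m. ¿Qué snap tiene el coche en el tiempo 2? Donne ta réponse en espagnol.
Para resolver esto, necesitamos tomar 3 derivadas de nuestra ecuación de la velocidad v(t) = -10·t^4 + 8·t^3 + 9·t^2 + 8·t + 1. Tomando d/dt de v(t), encontramos a(t) = -40·t^3 + 24·t^2 + 18·t + 8. Tomando d/dt de a(t), encontramos j(t) = -120·t^2 + 48·t + 18. Derivando la sacudida, obtenemos el snap: s(t) = 48 - 240·t. De la ecuación del snap s(t) = 48 - 240·t, sustituimos t = 2 para obtener s = -432.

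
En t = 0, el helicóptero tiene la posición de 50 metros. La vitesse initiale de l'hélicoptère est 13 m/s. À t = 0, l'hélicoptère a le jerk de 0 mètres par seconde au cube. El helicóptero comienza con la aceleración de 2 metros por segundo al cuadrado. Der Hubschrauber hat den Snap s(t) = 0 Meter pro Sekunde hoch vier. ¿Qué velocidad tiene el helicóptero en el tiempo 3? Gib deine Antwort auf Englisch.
Starting from snap s(t) = 0, we take 3 antiderivatives. Integrating snap and using the initial condition j(0) = 0, we get j(t) = 0. The integral of jerk, with a(0) = 2, gives acceleration: a(t) = 2. The integral of acceleration, with v(0) = 13, gives velocity: v(t) = 2·t + 13. From the given velocity equation v(t) = 2·t + 13, we substitute t = 3 to get v = 19.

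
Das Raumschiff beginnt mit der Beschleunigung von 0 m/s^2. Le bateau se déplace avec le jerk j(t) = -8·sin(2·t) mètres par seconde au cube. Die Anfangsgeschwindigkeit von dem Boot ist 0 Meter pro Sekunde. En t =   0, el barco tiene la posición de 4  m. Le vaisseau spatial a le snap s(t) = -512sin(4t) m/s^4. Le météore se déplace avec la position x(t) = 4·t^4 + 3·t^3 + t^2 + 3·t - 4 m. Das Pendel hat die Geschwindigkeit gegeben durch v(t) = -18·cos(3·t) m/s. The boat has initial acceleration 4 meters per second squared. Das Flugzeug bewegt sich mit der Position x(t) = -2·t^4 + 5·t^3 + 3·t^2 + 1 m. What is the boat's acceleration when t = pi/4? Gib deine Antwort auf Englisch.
To find the answer, we compute 1 integral of j(t) = -8·sin(2·t). The antiderivative of jerk, with a(0) = 4, gives acceleration: a(t) = 4·cos(2·t). From the given acceleration equation a(t) = 4·cos(2·t), we substitute t = pi/4 to get a = 0.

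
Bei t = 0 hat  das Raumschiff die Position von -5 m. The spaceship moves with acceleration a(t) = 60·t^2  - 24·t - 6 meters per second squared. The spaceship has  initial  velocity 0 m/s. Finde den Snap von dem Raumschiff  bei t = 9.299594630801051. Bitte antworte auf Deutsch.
Um dies zu lösen, müssen wir 2 Ableitungen unserer Gleichung für die Beschleunigung a(t) = 60·t^2 - 24·t - 6 nehmen. Die Ableitung von der Beschleunigung ergibt den Ruck: j(t) = 120·t - 24. Durch Ableiten von dem Ruck erhalten wir den Snap: s(t) = 120. Wir haben den Snap s(t) = 120. Durch Einsetzen von t = 9.299594630801051: s(9.299594630801051) = 120.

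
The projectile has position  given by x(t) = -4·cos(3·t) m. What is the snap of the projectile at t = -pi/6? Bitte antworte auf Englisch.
To solve this, we need to take 4 derivatives of our position equation x(t) = -4·cos(3·t). Differentiating position, we get velocity: v(t) = 12·sin(3·t). Taking d/dt of v(t), we find a(t) = 36·cos(3·t). Taking d/dt of a(t), we find j(t) = -108·sin(3·t). Taking d/dt of j(t), we find s(t) = -324·cos(3·t). We have snap s(t) = -324·cos(3·t). Substituting t = -pi/6: s(-pi/6) = 0.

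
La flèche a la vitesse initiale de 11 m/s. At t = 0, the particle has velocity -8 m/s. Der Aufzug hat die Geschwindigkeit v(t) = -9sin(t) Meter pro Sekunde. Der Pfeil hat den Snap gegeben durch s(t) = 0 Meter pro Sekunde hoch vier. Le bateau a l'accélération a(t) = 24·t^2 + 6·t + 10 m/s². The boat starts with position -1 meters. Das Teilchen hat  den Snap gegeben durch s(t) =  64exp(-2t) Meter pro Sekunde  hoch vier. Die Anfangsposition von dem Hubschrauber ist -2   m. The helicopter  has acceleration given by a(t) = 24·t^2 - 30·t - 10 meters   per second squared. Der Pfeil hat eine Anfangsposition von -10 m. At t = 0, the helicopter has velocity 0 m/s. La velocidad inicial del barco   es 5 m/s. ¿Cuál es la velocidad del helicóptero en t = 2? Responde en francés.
En partant de l'accélération a(t) = 24·t^2 - 30·t - 10, nous prenons 1 intégrale. En prenant ∫a(t)dt et en appliquant v(0) = 0, nous trouvons v(t) = t·(8·t^2 - 15·t - 10). De l'équation de la vitesse v(t) = t·(8·t^2 - 15·t - 10), nous substituons t = 2 pour obtenir v = -16.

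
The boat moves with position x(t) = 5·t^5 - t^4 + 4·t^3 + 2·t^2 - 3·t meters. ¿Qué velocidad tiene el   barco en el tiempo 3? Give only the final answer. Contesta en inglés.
v(3) = 2034.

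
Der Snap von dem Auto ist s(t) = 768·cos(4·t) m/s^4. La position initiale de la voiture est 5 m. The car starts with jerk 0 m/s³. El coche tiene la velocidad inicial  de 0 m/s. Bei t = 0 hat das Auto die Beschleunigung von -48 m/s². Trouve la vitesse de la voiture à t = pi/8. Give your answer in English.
We need to integrate our snap equation s(t) = 768·cos(4·t) 3 times. The integral of snap is jerk. Using j(0) = 0, we get j(t) = 192·sin(4·t). The integral of jerk is acceleration. Using a(0) = -48, we get a(t) = -48·cos(4·t). The integral of acceleration, with v(0) = 0, gives velocity: v(t) = -12·sin(4·t). Using v(t) = -12·sin(4·t) and substituting t = pi/8, we find v = -12.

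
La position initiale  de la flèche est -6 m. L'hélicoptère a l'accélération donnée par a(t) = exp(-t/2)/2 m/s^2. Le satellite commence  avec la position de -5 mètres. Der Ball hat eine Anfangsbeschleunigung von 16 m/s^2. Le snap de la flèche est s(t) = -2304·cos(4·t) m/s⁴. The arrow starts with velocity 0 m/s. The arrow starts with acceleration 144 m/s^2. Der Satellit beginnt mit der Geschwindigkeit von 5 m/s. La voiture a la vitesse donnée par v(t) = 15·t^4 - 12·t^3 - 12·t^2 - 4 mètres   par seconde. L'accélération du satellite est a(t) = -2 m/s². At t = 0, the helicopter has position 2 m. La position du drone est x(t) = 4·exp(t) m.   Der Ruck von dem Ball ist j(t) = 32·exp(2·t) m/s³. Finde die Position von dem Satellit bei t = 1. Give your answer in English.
Starting from acceleration a(t) = -2, we take 2 integrals. Taking ∫a(t)dt and applying v(0) = 5, we find v(t) = 5 - 2·t. Integrating velocity and using the initial condition x(0) = -5, we get x(t) = -t^2 + 5·t - 5. Using x(t) = -t^2 + 5·t - 5 and substituting t = 1, we find x = -1.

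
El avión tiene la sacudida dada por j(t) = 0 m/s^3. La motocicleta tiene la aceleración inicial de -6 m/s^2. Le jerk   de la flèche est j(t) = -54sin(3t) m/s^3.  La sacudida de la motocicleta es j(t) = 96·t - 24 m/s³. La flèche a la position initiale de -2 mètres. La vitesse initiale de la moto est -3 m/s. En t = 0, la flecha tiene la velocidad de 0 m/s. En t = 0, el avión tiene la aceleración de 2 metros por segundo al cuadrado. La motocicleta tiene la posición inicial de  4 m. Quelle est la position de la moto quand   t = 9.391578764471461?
Nous devons trouver la primitive de notre équation du jerk j(t) = 96·t - 24 3 fois. En intégrant le jerk et en utilisant la condition initiale a(0) = -6, nous obtenons a(t) = 48·t^2 - 24·t - 6. L'intégrale de l'accélération est la vitesse. En utilisant v(0) = -3, nous obtenons v(t) = 16·t^3 - 12·t^2 - 6·t - 3. En intégrant la vitesse et en utilisant la condition initiale x(0) = 4, nous obtenons x(t) = 4·t^4 - 4·t^3 - 3·t^2 - 3·t + 4. De l'équation de la position x(t) = 4·t^4 - 4·t^3 - 3·t^2 - 3·t + 4, nous substituons t = 9.391578764471461 pour obtenir x = 27516.0012202457.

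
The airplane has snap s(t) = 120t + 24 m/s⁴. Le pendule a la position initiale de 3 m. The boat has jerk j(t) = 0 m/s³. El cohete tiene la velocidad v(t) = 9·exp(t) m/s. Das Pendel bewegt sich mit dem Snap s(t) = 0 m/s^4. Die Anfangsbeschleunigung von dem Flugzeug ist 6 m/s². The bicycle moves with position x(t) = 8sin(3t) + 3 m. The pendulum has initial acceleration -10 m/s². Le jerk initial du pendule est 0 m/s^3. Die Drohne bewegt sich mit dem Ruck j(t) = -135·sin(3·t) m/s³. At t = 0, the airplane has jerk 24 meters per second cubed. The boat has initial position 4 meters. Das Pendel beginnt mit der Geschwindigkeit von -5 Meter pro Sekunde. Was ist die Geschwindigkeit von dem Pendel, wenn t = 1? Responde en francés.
Nous devons trouver l'intégrale de notre équation du snap s(t) = 0 3 fois. En prenant ∫s(t)dt et en appliquant j(0) = 0, nous trouvons j(t) = 0. La primitive du jerk, avec a(0) = -10, donne l'accélération: a(t) = -10. L'intégrale de l'accélération, avec v(0) = -5, donne la vitesse: v(t) = -10·t - 5. En utilisant v(t) = -10·t - 5 et en substituant t = 1, nous trouvons v = -15.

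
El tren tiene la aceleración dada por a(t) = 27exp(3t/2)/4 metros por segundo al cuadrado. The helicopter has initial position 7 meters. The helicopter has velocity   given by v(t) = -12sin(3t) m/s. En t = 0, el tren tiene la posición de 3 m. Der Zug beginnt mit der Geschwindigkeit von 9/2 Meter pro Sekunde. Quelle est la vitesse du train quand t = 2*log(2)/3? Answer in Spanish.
Para resolver esto, necesitamos tomar 1 antiderivada de nuestra ecuación de la aceleración a(t) = 27·exp(3·t/2)/4. La integral de la aceleración, con v(0) = 9/2, da la velocidad: v(t) = 9·exp(3·t/2)/2. Usando v(t) = 9·exp(3·t/2)/2 y sustituyendo t = 2*log(2)/3, encontramos v = 9.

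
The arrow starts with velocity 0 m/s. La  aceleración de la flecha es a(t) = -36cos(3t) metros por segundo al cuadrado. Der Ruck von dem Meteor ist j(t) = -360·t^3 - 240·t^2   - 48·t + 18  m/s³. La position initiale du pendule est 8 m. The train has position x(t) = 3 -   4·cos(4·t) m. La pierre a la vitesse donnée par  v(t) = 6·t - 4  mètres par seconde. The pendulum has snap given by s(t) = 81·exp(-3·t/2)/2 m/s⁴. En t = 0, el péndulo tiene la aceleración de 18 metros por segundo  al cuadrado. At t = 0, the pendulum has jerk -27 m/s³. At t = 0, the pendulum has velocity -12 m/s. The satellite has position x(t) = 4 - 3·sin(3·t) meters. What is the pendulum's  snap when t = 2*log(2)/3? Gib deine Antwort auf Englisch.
We have snap s(t) = 81·exp(-3·t/2)/2. Substituting t = 2*log(2)/3: s(2*log(2)/3) = 81/4.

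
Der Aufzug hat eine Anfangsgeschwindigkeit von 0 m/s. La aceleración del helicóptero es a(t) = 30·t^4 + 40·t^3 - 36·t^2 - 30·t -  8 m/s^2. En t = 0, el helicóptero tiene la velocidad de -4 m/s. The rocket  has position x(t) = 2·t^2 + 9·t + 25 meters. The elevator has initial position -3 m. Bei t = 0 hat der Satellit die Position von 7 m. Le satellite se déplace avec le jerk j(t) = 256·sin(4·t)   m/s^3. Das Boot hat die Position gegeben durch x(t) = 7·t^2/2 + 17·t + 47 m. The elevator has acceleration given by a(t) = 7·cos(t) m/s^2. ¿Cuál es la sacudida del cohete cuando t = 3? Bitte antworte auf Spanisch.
Partiendo de la posición x(t) = 2·t^2 + 9·t + 25, tomamos 3 derivadas. La derivada de la posición da la velocidad: v(t) = 4·t + 9. Tomando d/dt de v(t), encontramos a(t) = 4. Tomando d/dt de a(t), encontramos j(t) = 0. Tenemos la sacudida j(t) = 0. Sustituyendo t = 3: j(3) = 0.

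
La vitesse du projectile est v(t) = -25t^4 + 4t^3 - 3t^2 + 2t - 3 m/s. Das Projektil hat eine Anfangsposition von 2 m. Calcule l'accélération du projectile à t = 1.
En partant de la vitesse v(t) = -25·t^4 + 4·t^3 - 3·t^2 + 2·t - 3, nous prenons 1 dérivée. En prenant d/dt de v(t), nous trouvons a(t) = -100·t^3 + 12·t^2 - 6·t + 2. En utilisant a(t) = -100·t^3 + 12·t^2 - 6·t + 2 et en substituant t = 1, nous trouvons a = -92.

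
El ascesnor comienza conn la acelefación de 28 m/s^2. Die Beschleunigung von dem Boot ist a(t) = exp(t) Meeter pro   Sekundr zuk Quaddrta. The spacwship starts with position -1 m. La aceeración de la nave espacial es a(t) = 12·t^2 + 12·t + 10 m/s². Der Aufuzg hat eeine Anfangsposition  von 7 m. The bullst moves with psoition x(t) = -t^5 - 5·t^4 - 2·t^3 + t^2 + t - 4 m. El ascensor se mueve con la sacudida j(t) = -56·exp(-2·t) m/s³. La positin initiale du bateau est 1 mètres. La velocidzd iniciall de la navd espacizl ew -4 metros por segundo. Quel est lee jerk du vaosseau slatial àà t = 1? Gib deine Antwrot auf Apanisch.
Para resolver esto, necesitamos tomar 1 derivada de nuestra ecuación de la aceleración a(t) = 12·t^2 + 12·t + 10. La derivada de la aceleración da la sacudida: j(t) = 24·t + 12. Tenemos la sacudida j(t) = 24·t + 12. Sustituyendo t = 1: j(1) = 36.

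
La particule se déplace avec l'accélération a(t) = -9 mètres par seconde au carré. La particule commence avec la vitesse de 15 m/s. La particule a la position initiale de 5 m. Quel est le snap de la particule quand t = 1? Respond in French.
En partant de l'accélération a(t) = -9, nous prenons 2 dérivées. En dérivant l'accélération, nous obtenons le jerk: j(t) = 0. La dérivée du jerk donne le snap: s(t) = 0. Nous avons le snap s(t) = 0. En substituant t = 1: s(1) = 0.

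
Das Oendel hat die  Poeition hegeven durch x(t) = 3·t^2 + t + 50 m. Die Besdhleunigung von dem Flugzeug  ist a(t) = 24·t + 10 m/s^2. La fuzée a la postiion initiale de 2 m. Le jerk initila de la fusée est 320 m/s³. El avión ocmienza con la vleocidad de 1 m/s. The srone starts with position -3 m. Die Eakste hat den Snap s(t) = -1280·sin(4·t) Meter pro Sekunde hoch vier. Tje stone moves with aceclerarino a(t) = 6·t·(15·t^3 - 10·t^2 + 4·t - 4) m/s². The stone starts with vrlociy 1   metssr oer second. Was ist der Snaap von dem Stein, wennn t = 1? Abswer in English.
Starting from acceleration a(t) = 6·t·(15·t^3 - 10·t^2 + 4·t - 4), we take 2 derivatives. Differentiating acceleration, we get jerk: j(t) = 90·t^3 - 60·t^2 + 6·t·(45·t^2 - 20·t + 4) + 24·t - 24. The derivative of jerk gives snap: s(t) = 540·t^2 + 6·t·(90·t - 20) - 240·t + 48. We have snap s(t) = 540·t^2 + 6·t·(90·t - 20) - 240·t + 48. Substituting t = 1: s(1) = 768.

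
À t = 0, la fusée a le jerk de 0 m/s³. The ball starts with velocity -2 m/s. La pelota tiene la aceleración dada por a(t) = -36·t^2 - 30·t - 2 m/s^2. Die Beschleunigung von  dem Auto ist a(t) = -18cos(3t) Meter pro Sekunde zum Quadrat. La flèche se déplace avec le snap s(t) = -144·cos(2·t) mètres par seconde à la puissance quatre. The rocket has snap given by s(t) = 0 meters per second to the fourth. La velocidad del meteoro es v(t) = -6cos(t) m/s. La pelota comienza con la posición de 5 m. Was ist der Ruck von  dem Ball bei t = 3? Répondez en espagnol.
Partiendo de la aceleración a(t) = -36·t^2 - 30·t - 2, tomamos 1 derivada. Derivando la aceleración, obtenemos la sacudida: j(t) = -72·t - 30. Tenemos la sacudida j(t) = -72·t - 30. Sustituyendo t = 3: j(3) = -246.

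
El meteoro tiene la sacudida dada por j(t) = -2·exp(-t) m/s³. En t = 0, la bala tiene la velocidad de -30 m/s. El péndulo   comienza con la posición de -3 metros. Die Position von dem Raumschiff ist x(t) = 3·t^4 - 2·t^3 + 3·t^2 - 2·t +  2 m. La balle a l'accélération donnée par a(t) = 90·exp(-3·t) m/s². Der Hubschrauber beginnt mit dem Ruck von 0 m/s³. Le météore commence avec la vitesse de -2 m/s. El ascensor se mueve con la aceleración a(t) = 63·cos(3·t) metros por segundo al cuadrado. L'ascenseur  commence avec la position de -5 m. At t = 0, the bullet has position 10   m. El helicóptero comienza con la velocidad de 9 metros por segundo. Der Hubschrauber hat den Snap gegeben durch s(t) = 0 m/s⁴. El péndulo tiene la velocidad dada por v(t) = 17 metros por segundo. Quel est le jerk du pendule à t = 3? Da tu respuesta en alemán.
Ausgehend von der Geschwindigkeit v(t) = 17, nehmen wir 2 Ableitungen. Mit d/dt von v(t) finden wir a(t) = 0. Die Ableitung von der Beschleunigung ergibt den Ruck: j(t) = 0. Aus der Gleichung für den Ruck j(t) = 0, setzen wir t = 3 ein und erhalten j = 0.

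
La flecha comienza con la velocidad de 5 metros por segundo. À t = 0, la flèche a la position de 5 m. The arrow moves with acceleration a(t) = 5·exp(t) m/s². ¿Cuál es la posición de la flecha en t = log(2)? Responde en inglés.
We need to integrate our acceleration equation a(t) = 5·exp(t) 2 times. Integrating acceleration and using the initial condition v(0) = 5, we get v(t) = 5·exp(t). Integrating velocity and using the initial condition x(0) = 5, we get x(t) = 5·exp(t). Using x(t) = 5·exp(t) and substituting t = log(2), we find x = 10.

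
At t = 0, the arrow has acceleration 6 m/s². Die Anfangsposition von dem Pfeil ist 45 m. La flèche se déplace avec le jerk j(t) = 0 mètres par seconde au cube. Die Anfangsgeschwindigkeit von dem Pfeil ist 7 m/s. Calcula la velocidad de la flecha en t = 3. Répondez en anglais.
Starting from jerk j(t) = 0, we take 2 antiderivatives. The integral of jerk is acceleration. Using a(0) = 6, we get a(t) = 6. Finding the integral of a(t) and using v(0) = 7: v(t) = 6·t + 7. We have velocity v(t) = 6·t + 7. Substituting t = 3: v(3) = 25.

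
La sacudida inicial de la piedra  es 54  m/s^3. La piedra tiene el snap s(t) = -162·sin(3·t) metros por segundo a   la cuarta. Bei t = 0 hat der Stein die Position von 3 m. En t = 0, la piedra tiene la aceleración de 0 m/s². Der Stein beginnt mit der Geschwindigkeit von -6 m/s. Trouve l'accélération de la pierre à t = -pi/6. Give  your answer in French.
En partant du snap s(t) = -162·sin(3·t), nous prenons 2 intégrales. En prenant ∫s(t)dt et en appliquant j(0) = 54, nous trouvons j(t) = 54·cos(3·t). En prenant ∫j(t)dt et en appliquant a(0) = 0, nous trouvons a(t) = 18·sin(3·t). En utilisant a(t) = 18·sin(3·t) et en substituant t = -pi/6, nous trouvons a = -18.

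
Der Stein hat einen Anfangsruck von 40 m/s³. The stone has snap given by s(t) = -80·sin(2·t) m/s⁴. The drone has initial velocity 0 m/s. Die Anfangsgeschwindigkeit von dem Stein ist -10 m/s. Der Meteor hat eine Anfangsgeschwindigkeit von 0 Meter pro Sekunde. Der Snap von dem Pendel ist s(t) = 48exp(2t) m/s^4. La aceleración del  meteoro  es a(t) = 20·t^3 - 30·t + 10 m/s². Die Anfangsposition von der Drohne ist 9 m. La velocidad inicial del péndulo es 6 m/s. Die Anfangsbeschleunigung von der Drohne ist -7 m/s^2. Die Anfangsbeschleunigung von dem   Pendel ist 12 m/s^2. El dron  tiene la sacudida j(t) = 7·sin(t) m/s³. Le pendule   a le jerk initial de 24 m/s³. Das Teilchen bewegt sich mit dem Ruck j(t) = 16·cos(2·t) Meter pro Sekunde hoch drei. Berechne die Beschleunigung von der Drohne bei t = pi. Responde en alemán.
Wir müssen unsere Gleichung für den Ruck j(t) = 7·sin(t) 1-mal integrieren. Mit ∫j(t)dt und Anwendung von a(0) = -7, finden wir a(t) = -7·cos(t). Wir haben die Beschleunigung a(t) = -7·cos(t). Durch Einsetzen von t = pi: a(pi) = 7.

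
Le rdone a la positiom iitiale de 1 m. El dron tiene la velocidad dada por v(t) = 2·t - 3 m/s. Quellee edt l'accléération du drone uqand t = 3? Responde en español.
Debemos derivar nuestra ecuación de la velocidad v(t) = 2·t - 3 1 vez. Derivando la velocidad, obtenemos la aceleración: a(t) = 2. Usando a(t) = 2 y sustituyendo t = 3, encontramos a = 2.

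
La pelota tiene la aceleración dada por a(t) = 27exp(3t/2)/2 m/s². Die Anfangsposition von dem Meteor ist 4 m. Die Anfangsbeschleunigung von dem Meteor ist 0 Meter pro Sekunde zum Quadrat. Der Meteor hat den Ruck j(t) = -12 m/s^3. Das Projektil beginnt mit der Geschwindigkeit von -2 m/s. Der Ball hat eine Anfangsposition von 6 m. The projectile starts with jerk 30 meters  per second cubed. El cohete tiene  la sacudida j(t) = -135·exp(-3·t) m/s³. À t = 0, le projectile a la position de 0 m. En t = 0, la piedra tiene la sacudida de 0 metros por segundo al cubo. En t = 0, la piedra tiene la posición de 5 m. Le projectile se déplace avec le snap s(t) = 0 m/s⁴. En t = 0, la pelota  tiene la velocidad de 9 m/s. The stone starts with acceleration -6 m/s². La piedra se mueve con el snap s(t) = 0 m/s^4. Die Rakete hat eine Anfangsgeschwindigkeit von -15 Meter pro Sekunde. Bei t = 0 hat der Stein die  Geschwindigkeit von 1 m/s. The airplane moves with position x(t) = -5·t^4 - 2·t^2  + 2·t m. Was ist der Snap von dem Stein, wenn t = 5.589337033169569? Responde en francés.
De l'équation du snap s(t) = 0, nous substituons t = 5.589337033169569 pour obtenir s = 0.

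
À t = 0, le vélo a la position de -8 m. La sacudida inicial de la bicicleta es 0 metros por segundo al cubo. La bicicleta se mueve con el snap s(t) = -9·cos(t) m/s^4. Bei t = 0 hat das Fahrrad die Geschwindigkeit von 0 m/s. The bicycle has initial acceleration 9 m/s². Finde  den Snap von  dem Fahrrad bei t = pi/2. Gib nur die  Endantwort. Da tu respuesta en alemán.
Bei t = pi/2, s = 0.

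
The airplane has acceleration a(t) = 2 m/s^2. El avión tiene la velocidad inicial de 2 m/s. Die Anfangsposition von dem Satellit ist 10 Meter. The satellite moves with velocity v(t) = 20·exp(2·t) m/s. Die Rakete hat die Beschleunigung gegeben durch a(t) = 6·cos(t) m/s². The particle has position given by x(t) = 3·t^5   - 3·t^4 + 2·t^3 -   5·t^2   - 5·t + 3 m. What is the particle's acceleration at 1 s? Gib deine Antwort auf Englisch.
Starting from position x(t) = 3·t^5 - 3·t^4 + 2·t^3 - 5·t^2 - 5·t + 3, we take 2 derivatives. The derivative of position gives velocity: v(t) = 15·t^4 - 12·t^3 + 6·t^2 - 10·t - 5. Taking d/dt of v(t), we find a(t) = 60·t^3 - 36·t^2 + 12·t - 10. We have acceleration a(t) = 60·t^3 - 36·t^2 + 12·t - 10. Substituting t = 1: a(1) = 26.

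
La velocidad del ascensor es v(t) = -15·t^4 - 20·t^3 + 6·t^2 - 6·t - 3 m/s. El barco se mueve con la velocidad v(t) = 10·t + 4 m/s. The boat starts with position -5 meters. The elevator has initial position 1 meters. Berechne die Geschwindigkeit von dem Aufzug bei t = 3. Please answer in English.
We have velocity v(t) = -15·t^4 - 20·t^3 + 6·t^2 - 6·t - 3. Substituting t = 3: v(3) = -1722.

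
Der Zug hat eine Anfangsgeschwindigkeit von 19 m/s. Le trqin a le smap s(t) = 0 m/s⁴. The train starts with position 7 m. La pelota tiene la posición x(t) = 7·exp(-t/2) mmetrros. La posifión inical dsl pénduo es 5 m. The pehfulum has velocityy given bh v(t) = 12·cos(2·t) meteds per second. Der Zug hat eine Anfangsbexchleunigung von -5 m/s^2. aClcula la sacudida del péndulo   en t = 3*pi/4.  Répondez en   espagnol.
Para resolver esto, necesitamos tomar 2 derivadas de nuestra ecuación de la velocidad v(t) = 12·cos(2·t). La derivada de la velocidad da la aceleración: a(t) = -24·sin(2·t). Tomando d/dt de a(t), encontramos j(t) = -48·cos(2·t). De la ecuación de la sacudida j(t) = -48·cos(2·t), sustituimos t = 3*pi/4 para obtener j = 0.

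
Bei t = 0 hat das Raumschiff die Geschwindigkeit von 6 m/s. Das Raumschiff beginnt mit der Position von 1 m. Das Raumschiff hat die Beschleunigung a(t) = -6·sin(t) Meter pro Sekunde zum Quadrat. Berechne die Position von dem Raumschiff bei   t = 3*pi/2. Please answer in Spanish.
Necesitamos integrar nuestra ecuación de la aceleración a(t) = -6·sin(t) 2 veces. La integral de la aceleración, con v(0) = 6, da la velocidad: v(t) = 6·cos(t). Integrando la velocidad y usando la condición inicial x(0) = 1, obtenemos x(t) = 6·sin(t) + 1. Usando x(t) = 6·sin(t) + 1 y sustituyendo t = 3*pi/2, encontramos x = -5.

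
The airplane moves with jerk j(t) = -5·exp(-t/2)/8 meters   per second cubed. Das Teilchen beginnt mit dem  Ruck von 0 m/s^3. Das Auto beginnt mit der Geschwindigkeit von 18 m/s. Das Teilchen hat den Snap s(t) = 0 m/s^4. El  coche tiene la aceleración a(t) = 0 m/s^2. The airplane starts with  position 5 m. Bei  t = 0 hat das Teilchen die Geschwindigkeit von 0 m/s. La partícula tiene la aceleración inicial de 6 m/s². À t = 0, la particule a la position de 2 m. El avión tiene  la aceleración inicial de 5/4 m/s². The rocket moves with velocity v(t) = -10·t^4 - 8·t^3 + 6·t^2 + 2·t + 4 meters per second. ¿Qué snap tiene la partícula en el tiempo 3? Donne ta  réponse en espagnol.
Usando s(t) = 0 y sustituyendo t = 3, encontramos s = 0.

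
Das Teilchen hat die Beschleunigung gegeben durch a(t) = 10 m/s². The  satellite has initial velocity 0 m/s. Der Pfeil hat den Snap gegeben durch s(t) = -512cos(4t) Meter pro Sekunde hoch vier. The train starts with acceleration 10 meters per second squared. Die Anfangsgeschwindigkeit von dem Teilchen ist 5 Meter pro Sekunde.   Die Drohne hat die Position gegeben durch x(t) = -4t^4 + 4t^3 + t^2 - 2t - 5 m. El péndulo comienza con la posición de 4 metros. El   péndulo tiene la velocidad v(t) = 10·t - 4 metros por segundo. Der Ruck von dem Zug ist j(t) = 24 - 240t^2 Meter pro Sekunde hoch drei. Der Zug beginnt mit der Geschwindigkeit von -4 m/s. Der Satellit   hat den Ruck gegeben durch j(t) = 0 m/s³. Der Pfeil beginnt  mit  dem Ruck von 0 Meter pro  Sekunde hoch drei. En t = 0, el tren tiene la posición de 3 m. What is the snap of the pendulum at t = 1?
We must differentiate our velocity equation v(t) = 10·t - 4 3 times. The derivative of velocity gives acceleration: a(t) = 10. Taking d/dt of a(t), we find j(t) = 0. The derivative of jerk gives snap: s(t) = 0. Using s(t) = 0 and substituting t = 1, we find s = 0.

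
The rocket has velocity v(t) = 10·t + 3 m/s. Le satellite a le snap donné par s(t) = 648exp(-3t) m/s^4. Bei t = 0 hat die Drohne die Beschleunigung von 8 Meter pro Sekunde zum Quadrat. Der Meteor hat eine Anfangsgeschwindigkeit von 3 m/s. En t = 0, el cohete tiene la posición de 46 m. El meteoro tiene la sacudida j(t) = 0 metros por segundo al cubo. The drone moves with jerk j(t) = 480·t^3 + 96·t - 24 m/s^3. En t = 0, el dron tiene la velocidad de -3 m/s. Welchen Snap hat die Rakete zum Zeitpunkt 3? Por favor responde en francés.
Pour résoudre ceci, nous devons prendre 3 dérivées de notre équation de la vitesse v(t) = 10·t + 3. La dérivée de la vitesse donne l'accélération: a(t) = 10. La dérivée de l'accélération donne le jerk: j(t) = 0. En dérivant le jerk, nous obtenons le snap: s(t) = 0. Nous avons le snap s(t) = 0. En substituant t = 3: s(3) = 0.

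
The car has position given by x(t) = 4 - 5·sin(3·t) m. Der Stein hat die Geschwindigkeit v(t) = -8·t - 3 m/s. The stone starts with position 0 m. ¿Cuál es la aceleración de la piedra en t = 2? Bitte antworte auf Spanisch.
Para resolver esto, necesitamos tomar 1 derivada de nuestra ecuación de la velocidad v(t) = -8·t - 3. La derivada de la velocidad da la aceleración: a(t) = -8. Tenemos la aceleración a(t) = -8. Sustituyendo t = 2: a(2) = -8.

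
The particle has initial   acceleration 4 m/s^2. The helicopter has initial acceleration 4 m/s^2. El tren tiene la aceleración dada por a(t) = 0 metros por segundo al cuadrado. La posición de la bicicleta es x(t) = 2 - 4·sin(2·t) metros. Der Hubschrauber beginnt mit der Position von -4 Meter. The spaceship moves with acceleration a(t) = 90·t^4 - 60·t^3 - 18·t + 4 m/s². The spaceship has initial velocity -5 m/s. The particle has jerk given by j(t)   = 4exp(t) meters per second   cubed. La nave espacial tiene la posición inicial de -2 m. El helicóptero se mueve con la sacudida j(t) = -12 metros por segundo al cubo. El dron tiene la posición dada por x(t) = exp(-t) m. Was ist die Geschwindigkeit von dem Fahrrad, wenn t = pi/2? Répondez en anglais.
Starting from position x(t) = 2 - 4·sin(2·t), we take 1 derivative. The derivative of position gives velocity: v(t) = -8·cos(2·t). Using v(t) = -8·cos(2·t) and substituting t = pi/2, we find v = 8.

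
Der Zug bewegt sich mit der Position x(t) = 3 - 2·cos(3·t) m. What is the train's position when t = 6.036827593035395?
From the given position equation x(t) = 3 - 2·cos(3·t), we substitute t = 6.036827593035395 to get x = 1.52181357940517.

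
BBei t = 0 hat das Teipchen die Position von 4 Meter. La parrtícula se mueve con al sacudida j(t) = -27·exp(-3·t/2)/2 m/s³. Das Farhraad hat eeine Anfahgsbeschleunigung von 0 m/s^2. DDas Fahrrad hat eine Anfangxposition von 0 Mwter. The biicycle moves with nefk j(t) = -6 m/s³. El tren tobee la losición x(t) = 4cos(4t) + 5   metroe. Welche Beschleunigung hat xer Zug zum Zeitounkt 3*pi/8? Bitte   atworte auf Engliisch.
We must differentiate our position equation x(t) = 4·cos(4·t) + 5 2 times. The derivative of position gives velocity: v(t) = -16·sin(4·t). Taking d/dt of v(t), we find a(t) = -64·cos(4·t). We have acceleration a(t) = -64·cos(4·t). Substituting t = 3*pi/8: a(3*pi/8) = 0.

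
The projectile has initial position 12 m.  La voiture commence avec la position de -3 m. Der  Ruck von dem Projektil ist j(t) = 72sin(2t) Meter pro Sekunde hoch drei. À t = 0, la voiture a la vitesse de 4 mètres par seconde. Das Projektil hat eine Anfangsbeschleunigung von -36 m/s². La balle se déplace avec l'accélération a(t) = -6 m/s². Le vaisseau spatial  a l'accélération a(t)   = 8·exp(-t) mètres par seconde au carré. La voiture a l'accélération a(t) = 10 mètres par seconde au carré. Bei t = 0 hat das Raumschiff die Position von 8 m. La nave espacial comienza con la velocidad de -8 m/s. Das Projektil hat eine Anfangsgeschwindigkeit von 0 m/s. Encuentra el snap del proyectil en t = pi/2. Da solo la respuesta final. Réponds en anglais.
s(pi/2) = -144.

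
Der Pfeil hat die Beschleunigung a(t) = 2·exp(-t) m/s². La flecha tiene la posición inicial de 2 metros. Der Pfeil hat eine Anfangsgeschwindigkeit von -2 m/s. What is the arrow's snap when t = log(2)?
We must differentiate our acceleration equation a(t) = 2·exp(-t) 2 times. Differentiating acceleration, we get jerk: j(t) = -2·exp(-t). The derivative of jerk gives snap: s(t) = 2·exp(-t). We have snap s(t) = 2·exp(-t). Substituting t = log(2): s(log(2)) = 1.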